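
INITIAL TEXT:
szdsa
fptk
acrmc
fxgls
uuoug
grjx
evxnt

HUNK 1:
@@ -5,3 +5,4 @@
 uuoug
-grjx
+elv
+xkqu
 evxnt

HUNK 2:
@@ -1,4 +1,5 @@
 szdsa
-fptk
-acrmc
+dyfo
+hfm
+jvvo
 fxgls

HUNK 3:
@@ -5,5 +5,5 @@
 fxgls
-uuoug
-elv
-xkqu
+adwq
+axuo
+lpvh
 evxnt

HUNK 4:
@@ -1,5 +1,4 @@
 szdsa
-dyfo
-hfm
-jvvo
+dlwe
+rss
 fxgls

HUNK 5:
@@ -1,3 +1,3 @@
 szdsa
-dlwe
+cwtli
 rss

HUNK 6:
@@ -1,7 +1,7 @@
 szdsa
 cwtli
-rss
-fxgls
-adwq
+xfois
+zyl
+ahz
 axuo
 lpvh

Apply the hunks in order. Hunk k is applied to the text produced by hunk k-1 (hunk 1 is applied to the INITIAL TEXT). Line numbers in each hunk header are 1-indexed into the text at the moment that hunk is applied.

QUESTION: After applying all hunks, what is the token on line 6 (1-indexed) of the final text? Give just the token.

Hunk 1: at line 5 remove [grjx] add [elv,xkqu] -> 8 lines: szdsa fptk acrmc fxgls uuoug elv xkqu evxnt
Hunk 2: at line 1 remove [fptk,acrmc] add [dyfo,hfm,jvvo] -> 9 lines: szdsa dyfo hfm jvvo fxgls uuoug elv xkqu evxnt
Hunk 3: at line 5 remove [uuoug,elv,xkqu] add [adwq,axuo,lpvh] -> 9 lines: szdsa dyfo hfm jvvo fxgls adwq axuo lpvh evxnt
Hunk 4: at line 1 remove [dyfo,hfm,jvvo] add [dlwe,rss] -> 8 lines: szdsa dlwe rss fxgls adwq axuo lpvh evxnt
Hunk 5: at line 1 remove [dlwe] add [cwtli] -> 8 lines: szdsa cwtli rss fxgls adwq axuo lpvh evxnt
Hunk 6: at line 1 remove [rss,fxgls,adwq] add [xfois,zyl,ahz] -> 8 lines: szdsa cwtli xfois zyl ahz axuo lpvh evxnt
Final line 6: axuo

Answer: axuo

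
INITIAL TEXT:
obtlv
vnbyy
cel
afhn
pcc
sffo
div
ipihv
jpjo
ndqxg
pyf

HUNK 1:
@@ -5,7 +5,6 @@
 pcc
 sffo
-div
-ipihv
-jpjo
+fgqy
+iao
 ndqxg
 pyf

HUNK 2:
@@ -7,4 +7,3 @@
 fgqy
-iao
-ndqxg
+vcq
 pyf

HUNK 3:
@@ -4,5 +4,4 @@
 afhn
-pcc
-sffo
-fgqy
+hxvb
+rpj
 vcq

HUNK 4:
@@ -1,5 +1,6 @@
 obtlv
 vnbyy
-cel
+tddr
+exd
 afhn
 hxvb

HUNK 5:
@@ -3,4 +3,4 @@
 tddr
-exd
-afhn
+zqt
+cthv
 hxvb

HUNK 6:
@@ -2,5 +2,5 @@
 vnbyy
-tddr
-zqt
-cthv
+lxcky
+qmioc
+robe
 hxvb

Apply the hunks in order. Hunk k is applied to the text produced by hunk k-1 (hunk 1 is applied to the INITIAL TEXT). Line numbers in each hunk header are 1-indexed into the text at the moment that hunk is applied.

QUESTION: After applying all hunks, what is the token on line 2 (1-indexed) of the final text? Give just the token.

Answer: vnbyy

Derivation:
Hunk 1: at line 5 remove [div,ipihv,jpjo] add [fgqy,iao] -> 10 lines: obtlv vnbyy cel afhn pcc sffo fgqy iao ndqxg pyf
Hunk 2: at line 7 remove [iao,ndqxg] add [vcq] -> 9 lines: obtlv vnbyy cel afhn pcc sffo fgqy vcq pyf
Hunk 3: at line 4 remove [pcc,sffo,fgqy] add [hxvb,rpj] -> 8 lines: obtlv vnbyy cel afhn hxvb rpj vcq pyf
Hunk 4: at line 1 remove [cel] add [tddr,exd] -> 9 lines: obtlv vnbyy tddr exd afhn hxvb rpj vcq pyf
Hunk 5: at line 3 remove [exd,afhn] add [zqt,cthv] -> 9 lines: obtlv vnbyy tddr zqt cthv hxvb rpj vcq pyf
Hunk 6: at line 2 remove [tddr,zqt,cthv] add [lxcky,qmioc,robe] -> 9 lines: obtlv vnbyy lxcky qmioc robe hxvb rpj vcq pyf
Final line 2: vnbyy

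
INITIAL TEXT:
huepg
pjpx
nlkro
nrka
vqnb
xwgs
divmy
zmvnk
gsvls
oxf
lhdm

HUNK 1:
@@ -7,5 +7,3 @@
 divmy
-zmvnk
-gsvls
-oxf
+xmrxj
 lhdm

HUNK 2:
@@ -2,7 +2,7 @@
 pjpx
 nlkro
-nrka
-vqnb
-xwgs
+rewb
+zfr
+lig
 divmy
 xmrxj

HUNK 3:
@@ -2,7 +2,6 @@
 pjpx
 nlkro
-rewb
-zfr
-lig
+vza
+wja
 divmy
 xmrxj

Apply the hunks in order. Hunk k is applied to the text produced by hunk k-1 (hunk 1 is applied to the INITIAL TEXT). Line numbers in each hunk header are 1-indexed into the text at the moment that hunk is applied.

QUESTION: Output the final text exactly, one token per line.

Answer: huepg
pjpx
nlkro
vza
wja
divmy
xmrxj
lhdm

Derivation:
Hunk 1: at line 7 remove [zmvnk,gsvls,oxf] add [xmrxj] -> 9 lines: huepg pjpx nlkro nrka vqnb xwgs divmy xmrxj lhdm
Hunk 2: at line 2 remove [nrka,vqnb,xwgs] add [rewb,zfr,lig] -> 9 lines: huepg pjpx nlkro rewb zfr lig divmy xmrxj lhdm
Hunk 3: at line 2 remove [rewb,zfr,lig] add [vza,wja] -> 8 lines: huepg pjpx nlkro vza wja divmy xmrxj lhdm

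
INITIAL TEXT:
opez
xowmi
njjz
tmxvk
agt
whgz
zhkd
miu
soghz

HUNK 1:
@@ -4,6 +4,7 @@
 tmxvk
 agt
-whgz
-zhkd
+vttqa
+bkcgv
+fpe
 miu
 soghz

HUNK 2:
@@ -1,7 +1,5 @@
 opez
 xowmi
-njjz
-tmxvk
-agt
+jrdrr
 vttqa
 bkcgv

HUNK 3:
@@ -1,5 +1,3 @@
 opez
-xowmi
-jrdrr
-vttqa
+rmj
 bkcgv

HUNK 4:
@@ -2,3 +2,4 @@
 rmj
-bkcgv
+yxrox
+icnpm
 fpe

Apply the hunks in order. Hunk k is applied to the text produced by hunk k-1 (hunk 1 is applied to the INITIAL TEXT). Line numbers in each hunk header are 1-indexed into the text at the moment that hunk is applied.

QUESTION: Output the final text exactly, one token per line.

Hunk 1: at line 4 remove [whgz,zhkd] add [vttqa,bkcgv,fpe] -> 10 lines: opez xowmi njjz tmxvk agt vttqa bkcgv fpe miu soghz
Hunk 2: at line 1 remove [njjz,tmxvk,agt] add [jrdrr] -> 8 lines: opez xowmi jrdrr vttqa bkcgv fpe miu soghz
Hunk 3: at line 1 remove [xowmi,jrdrr,vttqa] add [rmj] -> 6 lines: opez rmj bkcgv fpe miu soghz
Hunk 4: at line 2 remove [bkcgv] add [yxrox,icnpm] -> 7 lines: opez rmj yxrox icnpm fpe miu soghz

Answer: opez
rmj
yxrox
icnpm
fpe
miu
soghz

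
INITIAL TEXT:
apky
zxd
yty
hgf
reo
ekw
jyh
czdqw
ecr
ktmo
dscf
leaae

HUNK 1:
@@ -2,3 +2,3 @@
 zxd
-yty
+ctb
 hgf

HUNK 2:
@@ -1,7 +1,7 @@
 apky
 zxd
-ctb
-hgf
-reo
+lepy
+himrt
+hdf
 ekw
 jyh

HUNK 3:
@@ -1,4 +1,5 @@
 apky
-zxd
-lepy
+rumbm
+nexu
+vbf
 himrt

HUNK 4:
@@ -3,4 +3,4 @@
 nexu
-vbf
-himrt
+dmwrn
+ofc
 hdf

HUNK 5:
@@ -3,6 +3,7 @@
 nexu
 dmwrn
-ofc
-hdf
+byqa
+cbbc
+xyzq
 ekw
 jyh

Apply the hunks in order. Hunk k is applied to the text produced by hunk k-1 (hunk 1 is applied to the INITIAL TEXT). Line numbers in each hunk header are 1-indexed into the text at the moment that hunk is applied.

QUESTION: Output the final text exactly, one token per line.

Hunk 1: at line 2 remove [yty] add [ctb] -> 12 lines: apky zxd ctb hgf reo ekw jyh czdqw ecr ktmo dscf leaae
Hunk 2: at line 1 remove [ctb,hgf,reo] add [lepy,himrt,hdf] -> 12 lines: apky zxd lepy himrt hdf ekw jyh czdqw ecr ktmo dscf leaae
Hunk 3: at line 1 remove [zxd,lepy] add [rumbm,nexu,vbf] -> 13 lines: apky rumbm nexu vbf himrt hdf ekw jyh czdqw ecr ktmo dscf leaae
Hunk 4: at line 3 remove [vbf,himrt] add [dmwrn,ofc] -> 13 lines: apky rumbm nexu dmwrn ofc hdf ekw jyh czdqw ecr ktmo dscf leaae
Hunk 5: at line 3 remove [ofc,hdf] add [byqa,cbbc,xyzq] -> 14 lines: apky rumbm nexu dmwrn byqa cbbc xyzq ekw jyh czdqw ecr ktmo dscf leaae

Answer: apky
rumbm
nexu
dmwrn
byqa
cbbc
xyzq
ekw
jyh
czdqw
ecr
ktmo
dscf
leaae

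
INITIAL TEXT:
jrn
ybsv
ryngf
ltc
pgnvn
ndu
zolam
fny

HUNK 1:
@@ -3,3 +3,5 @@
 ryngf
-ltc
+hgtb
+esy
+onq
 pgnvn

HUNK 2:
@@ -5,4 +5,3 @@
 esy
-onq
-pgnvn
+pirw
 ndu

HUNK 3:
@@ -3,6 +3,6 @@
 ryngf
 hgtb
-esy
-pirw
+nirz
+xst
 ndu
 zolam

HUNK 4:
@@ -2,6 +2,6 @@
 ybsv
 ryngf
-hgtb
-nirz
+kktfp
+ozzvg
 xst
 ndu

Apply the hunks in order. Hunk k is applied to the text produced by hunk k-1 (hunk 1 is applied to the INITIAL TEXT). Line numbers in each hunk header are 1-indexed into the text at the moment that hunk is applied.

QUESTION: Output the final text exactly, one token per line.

Answer: jrn
ybsv
ryngf
kktfp
ozzvg
xst
ndu
zolam
fny

Derivation:
Hunk 1: at line 3 remove [ltc] add [hgtb,esy,onq] -> 10 lines: jrn ybsv ryngf hgtb esy onq pgnvn ndu zolam fny
Hunk 2: at line 5 remove [onq,pgnvn] add [pirw] -> 9 lines: jrn ybsv ryngf hgtb esy pirw ndu zolam fny
Hunk 3: at line 3 remove [esy,pirw] add [nirz,xst] -> 9 lines: jrn ybsv ryngf hgtb nirz xst ndu zolam fny
Hunk 4: at line 2 remove [hgtb,nirz] add [kktfp,ozzvg] -> 9 lines: jrn ybsv ryngf kktfp ozzvg xst ndu zolam fny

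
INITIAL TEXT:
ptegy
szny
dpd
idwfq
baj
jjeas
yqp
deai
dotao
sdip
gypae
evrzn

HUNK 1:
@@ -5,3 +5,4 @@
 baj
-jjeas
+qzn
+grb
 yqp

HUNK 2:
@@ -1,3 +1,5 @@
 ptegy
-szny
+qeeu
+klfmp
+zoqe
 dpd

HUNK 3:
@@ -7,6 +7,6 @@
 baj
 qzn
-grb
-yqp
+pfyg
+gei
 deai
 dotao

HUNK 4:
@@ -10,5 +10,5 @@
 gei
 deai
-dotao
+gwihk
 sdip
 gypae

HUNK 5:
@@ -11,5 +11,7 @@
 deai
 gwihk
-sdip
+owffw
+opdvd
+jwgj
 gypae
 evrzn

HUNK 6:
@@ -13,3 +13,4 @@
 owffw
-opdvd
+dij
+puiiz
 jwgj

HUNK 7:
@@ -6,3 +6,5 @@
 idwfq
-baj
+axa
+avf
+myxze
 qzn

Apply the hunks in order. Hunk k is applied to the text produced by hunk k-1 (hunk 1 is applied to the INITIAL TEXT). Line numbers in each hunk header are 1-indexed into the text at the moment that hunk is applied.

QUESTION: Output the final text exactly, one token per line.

Hunk 1: at line 5 remove [jjeas] add [qzn,grb] -> 13 lines: ptegy szny dpd idwfq baj qzn grb yqp deai dotao sdip gypae evrzn
Hunk 2: at line 1 remove [szny] add [qeeu,klfmp,zoqe] -> 15 lines: ptegy qeeu klfmp zoqe dpd idwfq baj qzn grb yqp deai dotao sdip gypae evrzn
Hunk 3: at line 7 remove [grb,yqp] add [pfyg,gei] -> 15 lines: ptegy qeeu klfmp zoqe dpd idwfq baj qzn pfyg gei deai dotao sdip gypae evrzn
Hunk 4: at line 10 remove [dotao] add [gwihk] -> 15 lines: ptegy qeeu klfmp zoqe dpd idwfq baj qzn pfyg gei deai gwihk sdip gypae evrzn
Hunk 5: at line 11 remove [sdip] add [owffw,opdvd,jwgj] -> 17 lines: ptegy qeeu klfmp zoqe dpd idwfq baj qzn pfyg gei deai gwihk owffw opdvd jwgj gypae evrzn
Hunk 6: at line 13 remove [opdvd] add [dij,puiiz] -> 18 lines: ptegy qeeu klfmp zoqe dpd idwfq baj qzn pfyg gei deai gwihk owffw dij puiiz jwgj gypae evrzn
Hunk 7: at line 6 remove [baj] add [axa,avf,myxze] -> 20 lines: ptegy qeeu klfmp zoqe dpd idwfq axa avf myxze qzn pfyg gei deai gwihk owffw dij puiiz jwgj gypae evrzn

Answer: ptegy
qeeu
klfmp
zoqe
dpd
idwfq
axa
avf
myxze
qzn
pfyg
gei
deai
gwihk
owffw
dij
puiiz
jwgj
gypae
evrzn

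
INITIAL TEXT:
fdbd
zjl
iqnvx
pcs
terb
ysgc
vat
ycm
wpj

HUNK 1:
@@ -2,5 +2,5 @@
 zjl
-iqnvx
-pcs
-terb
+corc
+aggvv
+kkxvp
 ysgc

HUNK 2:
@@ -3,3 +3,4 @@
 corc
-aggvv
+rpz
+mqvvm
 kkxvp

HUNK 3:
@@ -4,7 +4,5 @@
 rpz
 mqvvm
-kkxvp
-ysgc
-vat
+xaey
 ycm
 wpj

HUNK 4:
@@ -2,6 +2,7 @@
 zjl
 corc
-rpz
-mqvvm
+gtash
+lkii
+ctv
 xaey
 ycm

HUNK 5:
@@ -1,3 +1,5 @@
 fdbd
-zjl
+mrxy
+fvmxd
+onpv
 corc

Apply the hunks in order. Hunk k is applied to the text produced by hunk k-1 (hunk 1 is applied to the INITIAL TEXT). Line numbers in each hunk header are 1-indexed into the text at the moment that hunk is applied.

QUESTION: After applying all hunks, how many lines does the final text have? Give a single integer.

Answer: 11

Derivation:
Hunk 1: at line 2 remove [iqnvx,pcs,terb] add [corc,aggvv,kkxvp] -> 9 lines: fdbd zjl corc aggvv kkxvp ysgc vat ycm wpj
Hunk 2: at line 3 remove [aggvv] add [rpz,mqvvm] -> 10 lines: fdbd zjl corc rpz mqvvm kkxvp ysgc vat ycm wpj
Hunk 3: at line 4 remove [kkxvp,ysgc,vat] add [xaey] -> 8 lines: fdbd zjl corc rpz mqvvm xaey ycm wpj
Hunk 4: at line 2 remove [rpz,mqvvm] add [gtash,lkii,ctv] -> 9 lines: fdbd zjl corc gtash lkii ctv xaey ycm wpj
Hunk 5: at line 1 remove [zjl] add [mrxy,fvmxd,onpv] -> 11 lines: fdbd mrxy fvmxd onpv corc gtash lkii ctv xaey ycm wpj
Final line count: 11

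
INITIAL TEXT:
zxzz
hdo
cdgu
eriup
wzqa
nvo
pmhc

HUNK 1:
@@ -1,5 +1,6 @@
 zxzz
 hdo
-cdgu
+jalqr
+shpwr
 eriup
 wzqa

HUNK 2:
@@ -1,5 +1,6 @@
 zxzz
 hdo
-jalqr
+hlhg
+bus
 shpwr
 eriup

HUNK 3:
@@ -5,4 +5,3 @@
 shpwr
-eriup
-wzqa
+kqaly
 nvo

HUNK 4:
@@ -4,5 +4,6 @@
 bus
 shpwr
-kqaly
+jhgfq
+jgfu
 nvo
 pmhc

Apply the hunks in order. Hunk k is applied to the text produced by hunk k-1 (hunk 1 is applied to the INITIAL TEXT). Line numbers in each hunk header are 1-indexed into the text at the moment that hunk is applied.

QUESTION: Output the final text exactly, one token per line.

Answer: zxzz
hdo
hlhg
bus
shpwr
jhgfq
jgfu
nvo
pmhc

Derivation:
Hunk 1: at line 1 remove [cdgu] add [jalqr,shpwr] -> 8 lines: zxzz hdo jalqr shpwr eriup wzqa nvo pmhc
Hunk 2: at line 1 remove [jalqr] add [hlhg,bus] -> 9 lines: zxzz hdo hlhg bus shpwr eriup wzqa nvo pmhc
Hunk 3: at line 5 remove [eriup,wzqa] add [kqaly] -> 8 lines: zxzz hdo hlhg bus shpwr kqaly nvo pmhc
Hunk 4: at line 4 remove [kqaly] add [jhgfq,jgfu] -> 9 lines: zxzz hdo hlhg bus shpwr jhgfq jgfu nvo pmhc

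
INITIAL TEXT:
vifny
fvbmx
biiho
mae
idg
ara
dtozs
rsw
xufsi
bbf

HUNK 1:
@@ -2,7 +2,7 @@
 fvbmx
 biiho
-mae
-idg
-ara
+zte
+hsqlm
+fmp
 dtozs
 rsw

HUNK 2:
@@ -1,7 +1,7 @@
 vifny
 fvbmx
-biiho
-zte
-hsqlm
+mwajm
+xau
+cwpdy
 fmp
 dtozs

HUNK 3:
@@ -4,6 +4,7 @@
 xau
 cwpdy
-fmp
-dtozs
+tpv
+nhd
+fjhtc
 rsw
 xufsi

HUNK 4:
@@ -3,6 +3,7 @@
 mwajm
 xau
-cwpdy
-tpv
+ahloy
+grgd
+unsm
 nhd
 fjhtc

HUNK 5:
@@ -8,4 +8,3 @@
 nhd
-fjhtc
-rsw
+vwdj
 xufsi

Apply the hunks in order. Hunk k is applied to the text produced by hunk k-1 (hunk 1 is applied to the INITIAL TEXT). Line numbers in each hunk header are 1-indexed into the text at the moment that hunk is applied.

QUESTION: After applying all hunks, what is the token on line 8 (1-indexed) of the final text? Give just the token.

Hunk 1: at line 2 remove [mae,idg,ara] add [zte,hsqlm,fmp] -> 10 lines: vifny fvbmx biiho zte hsqlm fmp dtozs rsw xufsi bbf
Hunk 2: at line 1 remove [biiho,zte,hsqlm] add [mwajm,xau,cwpdy] -> 10 lines: vifny fvbmx mwajm xau cwpdy fmp dtozs rsw xufsi bbf
Hunk 3: at line 4 remove [fmp,dtozs] add [tpv,nhd,fjhtc] -> 11 lines: vifny fvbmx mwajm xau cwpdy tpv nhd fjhtc rsw xufsi bbf
Hunk 4: at line 3 remove [cwpdy,tpv] add [ahloy,grgd,unsm] -> 12 lines: vifny fvbmx mwajm xau ahloy grgd unsm nhd fjhtc rsw xufsi bbf
Hunk 5: at line 8 remove [fjhtc,rsw] add [vwdj] -> 11 lines: vifny fvbmx mwajm xau ahloy grgd unsm nhd vwdj xufsi bbf
Final line 8: nhd

Answer: nhd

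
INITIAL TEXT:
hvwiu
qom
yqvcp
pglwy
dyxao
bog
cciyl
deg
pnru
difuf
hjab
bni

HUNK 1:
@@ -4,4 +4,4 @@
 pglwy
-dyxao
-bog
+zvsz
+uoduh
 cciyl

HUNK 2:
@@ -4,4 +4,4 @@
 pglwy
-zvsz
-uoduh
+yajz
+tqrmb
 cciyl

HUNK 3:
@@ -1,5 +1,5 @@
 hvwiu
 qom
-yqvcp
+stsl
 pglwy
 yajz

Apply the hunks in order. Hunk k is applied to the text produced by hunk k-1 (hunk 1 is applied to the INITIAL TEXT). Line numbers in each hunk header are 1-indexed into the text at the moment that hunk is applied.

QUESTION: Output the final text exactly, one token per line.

Hunk 1: at line 4 remove [dyxao,bog] add [zvsz,uoduh] -> 12 lines: hvwiu qom yqvcp pglwy zvsz uoduh cciyl deg pnru difuf hjab bni
Hunk 2: at line 4 remove [zvsz,uoduh] add [yajz,tqrmb] -> 12 lines: hvwiu qom yqvcp pglwy yajz tqrmb cciyl deg pnru difuf hjab bni
Hunk 3: at line 1 remove [yqvcp] add [stsl] -> 12 lines: hvwiu qom stsl pglwy yajz tqrmb cciyl deg pnru difuf hjab bni

Answer: hvwiu
qom
stsl
pglwy
yajz
tqrmb
cciyl
deg
pnru
difuf
hjab
bni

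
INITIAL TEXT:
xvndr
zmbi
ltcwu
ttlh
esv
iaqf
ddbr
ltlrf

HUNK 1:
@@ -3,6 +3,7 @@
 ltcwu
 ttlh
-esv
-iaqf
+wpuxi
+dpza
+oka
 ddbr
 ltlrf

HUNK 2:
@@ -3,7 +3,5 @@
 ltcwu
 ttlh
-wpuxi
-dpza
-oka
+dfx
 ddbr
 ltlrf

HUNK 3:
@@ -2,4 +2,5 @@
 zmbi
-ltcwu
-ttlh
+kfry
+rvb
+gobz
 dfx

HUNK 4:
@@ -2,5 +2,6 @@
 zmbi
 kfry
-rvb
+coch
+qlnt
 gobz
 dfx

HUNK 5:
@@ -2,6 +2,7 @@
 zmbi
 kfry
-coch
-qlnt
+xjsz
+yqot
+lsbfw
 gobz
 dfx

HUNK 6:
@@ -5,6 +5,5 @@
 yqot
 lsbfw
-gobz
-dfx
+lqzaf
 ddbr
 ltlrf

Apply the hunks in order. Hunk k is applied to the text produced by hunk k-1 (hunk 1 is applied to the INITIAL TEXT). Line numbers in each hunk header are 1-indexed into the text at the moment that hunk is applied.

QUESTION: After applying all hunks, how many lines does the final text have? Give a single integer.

Hunk 1: at line 3 remove [esv,iaqf] add [wpuxi,dpza,oka] -> 9 lines: xvndr zmbi ltcwu ttlh wpuxi dpza oka ddbr ltlrf
Hunk 2: at line 3 remove [wpuxi,dpza,oka] add [dfx] -> 7 lines: xvndr zmbi ltcwu ttlh dfx ddbr ltlrf
Hunk 3: at line 2 remove [ltcwu,ttlh] add [kfry,rvb,gobz] -> 8 lines: xvndr zmbi kfry rvb gobz dfx ddbr ltlrf
Hunk 4: at line 2 remove [rvb] add [coch,qlnt] -> 9 lines: xvndr zmbi kfry coch qlnt gobz dfx ddbr ltlrf
Hunk 5: at line 2 remove [coch,qlnt] add [xjsz,yqot,lsbfw] -> 10 lines: xvndr zmbi kfry xjsz yqot lsbfw gobz dfx ddbr ltlrf
Hunk 6: at line 5 remove [gobz,dfx] add [lqzaf] -> 9 lines: xvndr zmbi kfry xjsz yqot lsbfw lqzaf ddbr ltlrf
Final line count: 9

Answer: 9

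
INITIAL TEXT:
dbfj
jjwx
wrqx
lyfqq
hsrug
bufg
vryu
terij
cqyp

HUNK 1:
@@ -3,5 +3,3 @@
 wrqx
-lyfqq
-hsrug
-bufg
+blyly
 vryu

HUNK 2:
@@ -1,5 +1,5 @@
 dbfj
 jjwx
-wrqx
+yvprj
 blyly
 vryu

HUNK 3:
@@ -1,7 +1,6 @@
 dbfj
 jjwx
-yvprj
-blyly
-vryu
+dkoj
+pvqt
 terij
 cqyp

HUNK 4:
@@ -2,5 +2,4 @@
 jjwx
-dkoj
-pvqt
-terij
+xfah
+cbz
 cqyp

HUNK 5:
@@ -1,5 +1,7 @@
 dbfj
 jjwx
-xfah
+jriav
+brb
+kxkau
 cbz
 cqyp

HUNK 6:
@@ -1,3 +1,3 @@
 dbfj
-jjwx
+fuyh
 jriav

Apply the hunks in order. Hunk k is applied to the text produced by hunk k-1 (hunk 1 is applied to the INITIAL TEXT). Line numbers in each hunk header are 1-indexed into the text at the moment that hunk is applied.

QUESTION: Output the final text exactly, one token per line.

Answer: dbfj
fuyh
jriav
brb
kxkau
cbz
cqyp

Derivation:
Hunk 1: at line 3 remove [lyfqq,hsrug,bufg] add [blyly] -> 7 lines: dbfj jjwx wrqx blyly vryu terij cqyp
Hunk 2: at line 1 remove [wrqx] add [yvprj] -> 7 lines: dbfj jjwx yvprj blyly vryu terij cqyp
Hunk 3: at line 1 remove [yvprj,blyly,vryu] add [dkoj,pvqt] -> 6 lines: dbfj jjwx dkoj pvqt terij cqyp
Hunk 4: at line 2 remove [dkoj,pvqt,terij] add [xfah,cbz] -> 5 lines: dbfj jjwx xfah cbz cqyp
Hunk 5: at line 1 remove [xfah] add [jriav,brb,kxkau] -> 7 lines: dbfj jjwx jriav brb kxkau cbz cqyp
Hunk 6: at line 1 remove [jjwx] add [fuyh] -> 7 lines: dbfj fuyh jriav brb kxkau cbz cqyp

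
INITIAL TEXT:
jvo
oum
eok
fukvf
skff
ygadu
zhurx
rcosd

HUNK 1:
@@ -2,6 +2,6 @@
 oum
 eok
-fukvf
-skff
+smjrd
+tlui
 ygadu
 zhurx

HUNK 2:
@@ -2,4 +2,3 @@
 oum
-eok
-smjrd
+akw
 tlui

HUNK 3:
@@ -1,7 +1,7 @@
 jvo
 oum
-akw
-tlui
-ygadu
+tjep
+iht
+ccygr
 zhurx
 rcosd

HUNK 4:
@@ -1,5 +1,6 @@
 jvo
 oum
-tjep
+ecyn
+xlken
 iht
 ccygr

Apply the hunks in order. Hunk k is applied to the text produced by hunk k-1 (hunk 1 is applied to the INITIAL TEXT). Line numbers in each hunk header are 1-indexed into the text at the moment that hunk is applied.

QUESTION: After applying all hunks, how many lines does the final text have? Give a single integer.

Hunk 1: at line 2 remove [fukvf,skff] add [smjrd,tlui] -> 8 lines: jvo oum eok smjrd tlui ygadu zhurx rcosd
Hunk 2: at line 2 remove [eok,smjrd] add [akw] -> 7 lines: jvo oum akw tlui ygadu zhurx rcosd
Hunk 3: at line 1 remove [akw,tlui,ygadu] add [tjep,iht,ccygr] -> 7 lines: jvo oum tjep iht ccygr zhurx rcosd
Hunk 4: at line 1 remove [tjep] add [ecyn,xlken] -> 8 lines: jvo oum ecyn xlken iht ccygr zhurx rcosd
Final line count: 8

Answer: 8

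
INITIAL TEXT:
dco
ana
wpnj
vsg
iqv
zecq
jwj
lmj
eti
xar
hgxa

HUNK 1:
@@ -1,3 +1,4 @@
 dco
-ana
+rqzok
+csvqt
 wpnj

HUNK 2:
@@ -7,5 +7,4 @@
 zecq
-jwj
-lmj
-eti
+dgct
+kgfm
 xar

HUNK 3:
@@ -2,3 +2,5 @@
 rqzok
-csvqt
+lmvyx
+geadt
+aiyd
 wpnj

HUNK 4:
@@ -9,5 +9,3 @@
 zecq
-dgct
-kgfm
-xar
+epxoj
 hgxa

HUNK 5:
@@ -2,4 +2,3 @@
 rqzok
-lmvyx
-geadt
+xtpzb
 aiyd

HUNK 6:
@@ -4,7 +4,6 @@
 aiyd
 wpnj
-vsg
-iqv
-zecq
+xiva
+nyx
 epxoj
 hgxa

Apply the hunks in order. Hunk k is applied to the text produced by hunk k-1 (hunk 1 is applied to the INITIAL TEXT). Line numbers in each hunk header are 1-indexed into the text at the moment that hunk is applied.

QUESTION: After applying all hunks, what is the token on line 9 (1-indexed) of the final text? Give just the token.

Hunk 1: at line 1 remove [ana] add [rqzok,csvqt] -> 12 lines: dco rqzok csvqt wpnj vsg iqv zecq jwj lmj eti xar hgxa
Hunk 2: at line 7 remove [jwj,lmj,eti] add [dgct,kgfm] -> 11 lines: dco rqzok csvqt wpnj vsg iqv zecq dgct kgfm xar hgxa
Hunk 3: at line 2 remove [csvqt] add [lmvyx,geadt,aiyd] -> 13 lines: dco rqzok lmvyx geadt aiyd wpnj vsg iqv zecq dgct kgfm xar hgxa
Hunk 4: at line 9 remove [dgct,kgfm,xar] add [epxoj] -> 11 lines: dco rqzok lmvyx geadt aiyd wpnj vsg iqv zecq epxoj hgxa
Hunk 5: at line 2 remove [lmvyx,geadt] add [xtpzb] -> 10 lines: dco rqzok xtpzb aiyd wpnj vsg iqv zecq epxoj hgxa
Hunk 6: at line 4 remove [vsg,iqv,zecq] add [xiva,nyx] -> 9 lines: dco rqzok xtpzb aiyd wpnj xiva nyx epxoj hgxa
Final line 9: hgxa

Answer: hgxa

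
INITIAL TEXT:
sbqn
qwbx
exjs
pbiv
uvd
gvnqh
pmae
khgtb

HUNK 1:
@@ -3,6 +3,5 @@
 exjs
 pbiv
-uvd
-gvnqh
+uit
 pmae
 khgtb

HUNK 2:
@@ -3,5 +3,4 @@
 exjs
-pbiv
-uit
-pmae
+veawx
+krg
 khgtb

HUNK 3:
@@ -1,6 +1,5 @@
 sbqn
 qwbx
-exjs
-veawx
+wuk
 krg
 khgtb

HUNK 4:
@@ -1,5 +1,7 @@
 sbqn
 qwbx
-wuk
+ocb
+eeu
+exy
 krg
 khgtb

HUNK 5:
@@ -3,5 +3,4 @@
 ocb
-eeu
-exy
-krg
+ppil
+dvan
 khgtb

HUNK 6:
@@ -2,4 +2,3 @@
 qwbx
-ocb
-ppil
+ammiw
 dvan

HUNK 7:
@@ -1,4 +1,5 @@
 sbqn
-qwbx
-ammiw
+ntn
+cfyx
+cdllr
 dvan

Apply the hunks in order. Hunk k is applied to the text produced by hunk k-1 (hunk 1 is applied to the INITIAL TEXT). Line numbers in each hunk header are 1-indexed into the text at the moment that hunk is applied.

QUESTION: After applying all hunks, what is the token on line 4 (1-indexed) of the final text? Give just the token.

Hunk 1: at line 3 remove [uvd,gvnqh] add [uit] -> 7 lines: sbqn qwbx exjs pbiv uit pmae khgtb
Hunk 2: at line 3 remove [pbiv,uit,pmae] add [veawx,krg] -> 6 lines: sbqn qwbx exjs veawx krg khgtb
Hunk 3: at line 1 remove [exjs,veawx] add [wuk] -> 5 lines: sbqn qwbx wuk krg khgtb
Hunk 4: at line 1 remove [wuk] add [ocb,eeu,exy] -> 7 lines: sbqn qwbx ocb eeu exy krg khgtb
Hunk 5: at line 3 remove [eeu,exy,krg] add [ppil,dvan] -> 6 lines: sbqn qwbx ocb ppil dvan khgtb
Hunk 6: at line 2 remove [ocb,ppil] add [ammiw] -> 5 lines: sbqn qwbx ammiw dvan khgtb
Hunk 7: at line 1 remove [qwbx,ammiw] add [ntn,cfyx,cdllr] -> 6 lines: sbqn ntn cfyx cdllr dvan khgtb
Final line 4: cdllr

Answer: cdllr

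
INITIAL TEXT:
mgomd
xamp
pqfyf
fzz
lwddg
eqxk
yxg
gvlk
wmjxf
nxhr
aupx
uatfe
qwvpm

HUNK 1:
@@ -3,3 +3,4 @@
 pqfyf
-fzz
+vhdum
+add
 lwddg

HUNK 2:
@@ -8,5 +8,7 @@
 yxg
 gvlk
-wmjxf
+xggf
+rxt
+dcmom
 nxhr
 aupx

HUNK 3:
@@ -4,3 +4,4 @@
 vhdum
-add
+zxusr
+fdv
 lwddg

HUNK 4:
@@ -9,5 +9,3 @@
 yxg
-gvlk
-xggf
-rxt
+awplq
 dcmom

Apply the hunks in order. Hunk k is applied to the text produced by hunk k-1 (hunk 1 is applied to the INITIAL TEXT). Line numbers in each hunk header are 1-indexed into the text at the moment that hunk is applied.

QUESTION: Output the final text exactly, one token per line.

Hunk 1: at line 3 remove [fzz] add [vhdum,add] -> 14 lines: mgomd xamp pqfyf vhdum add lwddg eqxk yxg gvlk wmjxf nxhr aupx uatfe qwvpm
Hunk 2: at line 8 remove [wmjxf] add [xggf,rxt,dcmom] -> 16 lines: mgomd xamp pqfyf vhdum add lwddg eqxk yxg gvlk xggf rxt dcmom nxhr aupx uatfe qwvpm
Hunk 3: at line 4 remove [add] add [zxusr,fdv] -> 17 lines: mgomd xamp pqfyf vhdum zxusr fdv lwddg eqxk yxg gvlk xggf rxt dcmom nxhr aupx uatfe qwvpm
Hunk 4: at line 9 remove [gvlk,xggf,rxt] add [awplq] -> 15 lines: mgomd xamp pqfyf vhdum zxusr fdv lwddg eqxk yxg awplq dcmom nxhr aupx uatfe qwvpm

Answer: mgomd
xamp
pqfyf
vhdum
zxusr
fdv
lwddg
eqxk
yxg
awplq
dcmom
nxhr
aupx
uatfe
qwvpm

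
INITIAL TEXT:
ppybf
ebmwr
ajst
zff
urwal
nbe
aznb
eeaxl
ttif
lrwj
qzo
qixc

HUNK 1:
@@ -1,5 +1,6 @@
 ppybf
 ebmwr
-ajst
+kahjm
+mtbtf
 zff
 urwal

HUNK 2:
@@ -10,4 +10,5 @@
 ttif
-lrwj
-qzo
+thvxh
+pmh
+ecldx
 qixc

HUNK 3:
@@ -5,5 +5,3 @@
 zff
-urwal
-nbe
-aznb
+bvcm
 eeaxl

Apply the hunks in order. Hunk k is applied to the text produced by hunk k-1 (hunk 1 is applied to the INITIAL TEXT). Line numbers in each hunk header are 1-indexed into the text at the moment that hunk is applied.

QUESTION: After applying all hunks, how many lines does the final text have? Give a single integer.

Answer: 12

Derivation:
Hunk 1: at line 1 remove [ajst] add [kahjm,mtbtf] -> 13 lines: ppybf ebmwr kahjm mtbtf zff urwal nbe aznb eeaxl ttif lrwj qzo qixc
Hunk 2: at line 10 remove [lrwj,qzo] add [thvxh,pmh,ecldx] -> 14 lines: ppybf ebmwr kahjm mtbtf zff urwal nbe aznb eeaxl ttif thvxh pmh ecldx qixc
Hunk 3: at line 5 remove [urwal,nbe,aznb] add [bvcm] -> 12 lines: ppybf ebmwr kahjm mtbtf zff bvcm eeaxl ttif thvxh pmh ecldx qixc
Final line count: 12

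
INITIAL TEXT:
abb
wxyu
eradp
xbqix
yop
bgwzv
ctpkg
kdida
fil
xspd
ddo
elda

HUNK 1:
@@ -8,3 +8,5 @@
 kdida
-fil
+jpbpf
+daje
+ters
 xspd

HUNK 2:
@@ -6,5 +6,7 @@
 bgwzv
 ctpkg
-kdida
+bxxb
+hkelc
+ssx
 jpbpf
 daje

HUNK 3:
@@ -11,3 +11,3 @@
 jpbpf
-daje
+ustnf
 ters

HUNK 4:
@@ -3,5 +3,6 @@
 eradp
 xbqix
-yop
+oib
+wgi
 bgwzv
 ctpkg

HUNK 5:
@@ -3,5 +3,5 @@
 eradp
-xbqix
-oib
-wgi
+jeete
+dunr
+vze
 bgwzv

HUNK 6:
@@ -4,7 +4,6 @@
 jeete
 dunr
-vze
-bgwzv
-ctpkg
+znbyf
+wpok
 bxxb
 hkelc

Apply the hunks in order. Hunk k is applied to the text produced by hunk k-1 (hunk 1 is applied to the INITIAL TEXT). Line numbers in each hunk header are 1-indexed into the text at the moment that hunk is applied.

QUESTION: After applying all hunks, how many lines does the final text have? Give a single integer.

Answer: 16

Derivation:
Hunk 1: at line 8 remove [fil] add [jpbpf,daje,ters] -> 14 lines: abb wxyu eradp xbqix yop bgwzv ctpkg kdida jpbpf daje ters xspd ddo elda
Hunk 2: at line 6 remove [kdida] add [bxxb,hkelc,ssx] -> 16 lines: abb wxyu eradp xbqix yop bgwzv ctpkg bxxb hkelc ssx jpbpf daje ters xspd ddo elda
Hunk 3: at line 11 remove [daje] add [ustnf] -> 16 lines: abb wxyu eradp xbqix yop bgwzv ctpkg bxxb hkelc ssx jpbpf ustnf ters xspd ddo elda
Hunk 4: at line 3 remove [yop] add [oib,wgi] -> 17 lines: abb wxyu eradp xbqix oib wgi bgwzv ctpkg bxxb hkelc ssx jpbpf ustnf ters xspd ddo elda
Hunk 5: at line 3 remove [xbqix,oib,wgi] add [jeete,dunr,vze] -> 17 lines: abb wxyu eradp jeete dunr vze bgwzv ctpkg bxxb hkelc ssx jpbpf ustnf ters xspd ddo elda
Hunk 6: at line 4 remove [vze,bgwzv,ctpkg] add [znbyf,wpok] -> 16 lines: abb wxyu eradp jeete dunr znbyf wpok bxxb hkelc ssx jpbpf ustnf ters xspd ddo elda
Final line count: 16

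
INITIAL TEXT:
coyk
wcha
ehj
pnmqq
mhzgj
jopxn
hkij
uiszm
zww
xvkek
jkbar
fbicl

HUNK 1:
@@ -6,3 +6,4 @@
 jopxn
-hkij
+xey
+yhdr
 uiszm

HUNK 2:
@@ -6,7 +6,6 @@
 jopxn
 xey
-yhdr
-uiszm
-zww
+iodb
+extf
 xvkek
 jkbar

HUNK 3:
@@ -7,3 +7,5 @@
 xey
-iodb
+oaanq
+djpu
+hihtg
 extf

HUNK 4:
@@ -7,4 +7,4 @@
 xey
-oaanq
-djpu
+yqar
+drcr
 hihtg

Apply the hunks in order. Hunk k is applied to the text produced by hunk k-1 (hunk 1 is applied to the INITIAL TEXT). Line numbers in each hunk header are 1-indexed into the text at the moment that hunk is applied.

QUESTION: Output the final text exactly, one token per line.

Hunk 1: at line 6 remove [hkij] add [xey,yhdr] -> 13 lines: coyk wcha ehj pnmqq mhzgj jopxn xey yhdr uiszm zww xvkek jkbar fbicl
Hunk 2: at line 6 remove [yhdr,uiszm,zww] add [iodb,extf] -> 12 lines: coyk wcha ehj pnmqq mhzgj jopxn xey iodb extf xvkek jkbar fbicl
Hunk 3: at line 7 remove [iodb] add [oaanq,djpu,hihtg] -> 14 lines: coyk wcha ehj pnmqq mhzgj jopxn xey oaanq djpu hihtg extf xvkek jkbar fbicl
Hunk 4: at line 7 remove [oaanq,djpu] add [yqar,drcr] -> 14 lines: coyk wcha ehj pnmqq mhzgj jopxn xey yqar drcr hihtg extf xvkek jkbar fbicl

Answer: coyk
wcha
ehj
pnmqq
mhzgj
jopxn
xey
yqar
drcr
hihtg
extf
xvkek
jkbar
fbicl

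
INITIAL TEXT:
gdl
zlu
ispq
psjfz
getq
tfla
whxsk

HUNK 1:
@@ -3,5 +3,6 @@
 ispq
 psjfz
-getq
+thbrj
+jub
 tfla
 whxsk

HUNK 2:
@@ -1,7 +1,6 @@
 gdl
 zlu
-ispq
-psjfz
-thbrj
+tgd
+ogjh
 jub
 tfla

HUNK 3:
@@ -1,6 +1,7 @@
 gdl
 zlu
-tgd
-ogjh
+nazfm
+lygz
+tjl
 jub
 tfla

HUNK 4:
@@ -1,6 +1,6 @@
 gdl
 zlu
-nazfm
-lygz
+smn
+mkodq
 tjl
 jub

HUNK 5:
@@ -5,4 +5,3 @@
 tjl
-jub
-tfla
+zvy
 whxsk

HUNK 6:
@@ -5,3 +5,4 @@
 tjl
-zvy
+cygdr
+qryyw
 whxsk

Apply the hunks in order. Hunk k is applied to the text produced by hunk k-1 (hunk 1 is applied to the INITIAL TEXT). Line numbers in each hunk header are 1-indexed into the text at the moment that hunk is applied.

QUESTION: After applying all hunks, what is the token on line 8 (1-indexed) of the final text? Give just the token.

Hunk 1: at line 3 remove [getq] add [thbrj,jub] -> 8 lines: gdl zlu ispq psjfz thbrj jub tfla whxsk
Hunk 2: at line 1 remove [ispq,psjfz,thbrj] add [tgd,ogjh] -> 7 lines: gdl zlu tgd ogjh jub tfla whxsk
Hunk 3: at line 1 remove [tgd,ogjh] add [nazfm,lygz,tjl] -> 8 lines: gdl zlu nazfm lygz tjl jub tfla whxsk
Hunk 4: at line 1 remove [nazfm,lygz] add [smn,mkodq] -> 8 lines: gdl zlu smn mkodq tjl jub tfla whxsk
Hunk 5: at line 5 remove [jub,tfla] add [zvy] -> 7 lines: gdl zlu smn mkodq tjl zvy whxsk
Hunk 6: at line 5 remove [zvy] add [cygdr,qryyw] -> 8 lines: gdl zlu smn mkodq tjl cygdr qryyw whxsk
Final line 8: whxsk

Answer: whxsk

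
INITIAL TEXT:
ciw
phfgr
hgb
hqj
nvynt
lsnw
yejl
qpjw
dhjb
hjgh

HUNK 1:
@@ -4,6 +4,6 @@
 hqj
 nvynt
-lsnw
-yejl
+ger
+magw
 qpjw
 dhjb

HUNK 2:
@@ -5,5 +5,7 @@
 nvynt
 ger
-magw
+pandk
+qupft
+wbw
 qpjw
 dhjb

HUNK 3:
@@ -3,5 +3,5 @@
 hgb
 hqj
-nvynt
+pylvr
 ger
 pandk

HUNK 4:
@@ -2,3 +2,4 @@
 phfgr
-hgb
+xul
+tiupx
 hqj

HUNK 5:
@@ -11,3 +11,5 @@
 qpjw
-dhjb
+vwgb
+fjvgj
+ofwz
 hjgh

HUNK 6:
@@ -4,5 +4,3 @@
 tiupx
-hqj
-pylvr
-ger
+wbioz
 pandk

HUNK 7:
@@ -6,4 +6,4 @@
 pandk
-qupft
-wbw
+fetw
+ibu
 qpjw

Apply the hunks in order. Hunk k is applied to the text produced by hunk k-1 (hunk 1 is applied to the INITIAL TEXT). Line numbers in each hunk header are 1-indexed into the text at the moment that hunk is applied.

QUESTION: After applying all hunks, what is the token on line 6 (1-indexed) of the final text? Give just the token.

Answer: pandk

Derivation:
Hunk 1: at line 4 remove [lsnw,yejl] add [ger,magw] -> 10 lines: ciw phfgr hgb hqj nvynt ger magw qpjw dhjb hjgh
Hunk 2: at line 5 remove [magw] add [pandk,qupft,wbw] -> 12 lines: ciw phfgr hgb hqj nvynt ger pandk qupft wbw qpjw dhjb hjgh
Hunk 3: at line 3 remove [nvynt] add [pylvr] -> 12 lines: ciw phfgr hgb hqj pylvr ger pandk qupft wbw qpjw dhjb hjgh
Hunk 4: at line 2 remove [hgb] add [xul,tiupx] -> 13 lines: ciw phfgr xul tiupx hqj pylvr ger pandk qupft wbw qpjw dhjb hjgh
Hunk 5: at line 11 remove [dhjb] add [vwgb,fjvgj,ofwz] -> 15 lines: ciw phfgr xul tiupx hqj pylvr ger pandk qupft wbw qpjw vwgb fjvgj ofwz hjgh
Hunk 6: at line 4 remove [hqj,pylvr,ger] add [wbioz] -> 13 lines: ciw phfgr xul tiupx wbioz pandk qupft wbw qpjw vwgb fjvgj ofwz hjgh
Hunk 7: at line 6 remove [qupft,wbw] add [fetw,ibu] -> 13 lines: ciw phfgr xul tiupx wbioz pandk fetw ibu qpjw vwgb fjvgj ofwz hjgh
Final line 6: pandk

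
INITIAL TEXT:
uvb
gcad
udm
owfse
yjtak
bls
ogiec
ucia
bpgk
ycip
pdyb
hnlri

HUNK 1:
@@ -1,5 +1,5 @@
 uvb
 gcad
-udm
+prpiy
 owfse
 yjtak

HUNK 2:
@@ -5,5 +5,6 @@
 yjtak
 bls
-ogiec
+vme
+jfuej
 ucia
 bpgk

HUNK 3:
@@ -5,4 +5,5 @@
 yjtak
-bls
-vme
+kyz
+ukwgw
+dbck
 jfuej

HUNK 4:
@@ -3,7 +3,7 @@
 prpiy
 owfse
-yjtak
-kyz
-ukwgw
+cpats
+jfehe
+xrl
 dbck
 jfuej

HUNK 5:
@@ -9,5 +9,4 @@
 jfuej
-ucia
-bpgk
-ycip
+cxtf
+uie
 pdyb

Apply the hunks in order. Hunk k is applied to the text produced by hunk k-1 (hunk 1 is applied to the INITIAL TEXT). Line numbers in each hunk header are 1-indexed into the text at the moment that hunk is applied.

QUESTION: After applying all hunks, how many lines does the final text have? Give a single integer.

Hunk 1: at line 1 remove [udm] add [prpiy] -> 12 lines: uvb gcad prpiy owfse yjtak bls ogiec ucia bpgk ycip pdyb hnlri
Hunk 2: at line 5 remove [ogiec] add [vme,jfuej] -> 13 lines: uvb gcad prpiy owfse yjtak bls vme jfuej ucia bpgk ycip pdyb hnlri
Hunk 3: at line 5 remove [bls,vme] add [kyz,ukwgw,dbck] -> 14 lines: uvb gcad prpiy owfse yjtak kyz ukwgw dbck jfuej ucia bpgk ycip pdyb hnlri
Hunk 4: at line 3 remove [yjtak,kyz,ukwgw] add [cpats,jfehe,xrl] -> 14 lines: uvb gcad prpiy owfse cpats jfehe xrl dbck jfuej ucia bpgk ycip pdyb hnlri
Hunk 5: at line 9 remove [ucia,bpgk,ycip] add [cxtf,uie] -> 13 lines: uvb gcad prpiy owfse cpats jfehe xrl dbck jfuej cxtf uie pdyb hnlri
Final line count: 13

Answer: 13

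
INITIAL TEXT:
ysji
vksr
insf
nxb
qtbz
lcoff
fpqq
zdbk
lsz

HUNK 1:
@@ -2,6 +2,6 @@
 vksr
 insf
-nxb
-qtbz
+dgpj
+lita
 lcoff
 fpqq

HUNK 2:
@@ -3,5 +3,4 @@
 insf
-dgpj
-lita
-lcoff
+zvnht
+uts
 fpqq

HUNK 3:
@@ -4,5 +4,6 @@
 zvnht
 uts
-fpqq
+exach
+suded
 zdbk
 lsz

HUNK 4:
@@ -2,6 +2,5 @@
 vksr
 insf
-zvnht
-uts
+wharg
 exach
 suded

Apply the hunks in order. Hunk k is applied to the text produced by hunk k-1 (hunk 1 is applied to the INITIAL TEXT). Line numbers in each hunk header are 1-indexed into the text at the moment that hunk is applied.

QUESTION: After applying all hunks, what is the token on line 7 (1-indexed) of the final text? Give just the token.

Answer: zdbk

Derivation:
Hunk 1: at line 2 remove [nxb,qtbz] add [dgpj,lita] -> 9 lines: ysji vksr insf dgpj lita lcoff fpqq zdbk lsz
Hunk 2: at line 3 remove [dgpj,lita,lcoff] add [zvnht,uts] -> 8 lines: ysji vksr insf zvnht uts fpqq zdbk lsz
Hunk 3: at line 4 remove [fpqq] add [exach,suded] -> 9 lines: ysji vksr insf zvnht uts exach suded zdbk lsz
Hunk 4: at line 2 remove [zvnht,uts] add [wharg] -> 8 lines: ysji vksr insf wharg exach suded zdbk lsz
Final line 7: zdbk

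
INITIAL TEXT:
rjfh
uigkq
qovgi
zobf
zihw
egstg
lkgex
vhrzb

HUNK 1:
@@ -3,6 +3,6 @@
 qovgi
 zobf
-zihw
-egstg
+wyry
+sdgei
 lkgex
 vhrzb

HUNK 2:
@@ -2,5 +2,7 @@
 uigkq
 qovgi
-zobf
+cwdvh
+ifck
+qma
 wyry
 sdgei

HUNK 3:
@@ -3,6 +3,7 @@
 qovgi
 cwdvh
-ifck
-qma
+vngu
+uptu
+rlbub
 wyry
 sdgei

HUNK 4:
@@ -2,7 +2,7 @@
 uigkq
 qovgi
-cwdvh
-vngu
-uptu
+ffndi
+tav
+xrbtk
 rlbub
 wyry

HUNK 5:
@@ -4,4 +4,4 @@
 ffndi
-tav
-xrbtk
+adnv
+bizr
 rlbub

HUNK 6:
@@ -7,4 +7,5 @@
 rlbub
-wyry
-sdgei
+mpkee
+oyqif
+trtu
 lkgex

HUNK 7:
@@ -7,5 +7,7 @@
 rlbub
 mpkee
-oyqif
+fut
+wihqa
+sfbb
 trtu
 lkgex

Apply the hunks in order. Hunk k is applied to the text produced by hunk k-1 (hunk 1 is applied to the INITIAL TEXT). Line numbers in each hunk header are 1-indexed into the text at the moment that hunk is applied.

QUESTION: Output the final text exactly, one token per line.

Answer: rjfh
uigkq
qovgi
ffndi
adnv
bizr
rlbub
mpkee
fut
wihqa
sfbb
trtu
lkgex
vhrzb

Derivation:
Hunk 1: at line 3 remove [zihw,egstg] add [wyry,sdgei] -> 8 lines: rjfh uigkq qovgi zobf wyry sdgei lkgex vhrzb
Hunk 2: at line 2 remove [zobf] add [cwdvh,ifck,qma] -> 10 lines: rjfh uigkq qovgi cwdvh ifck qma wyry sdgei lkgex vhrzb
Hunk 3: at line 3 remove [ifck,qma] add [vngu,uptu,rlbub] -> 11 lines: rjfh uigkq qovgi cwdvh vngu uptu rlbub wyry sdgei lkgex vhrzb
Hunk 4: at line 2 remove [cwdvh,vngu,uptu] add [ffndi,tav,xrbtk] -> 11 lines: rjfh uigkq qovgi ffndi tav xrbtk rlbub wyry sdgei lkgex vhrzb
Hunk 5: at line 4 remove [tav,xrbtk] add [adnv,bizr] -> 11 lines: rjfh uigkq qovgi ffndi adnv bizr rlbub wyry sdgei lkgex vhrzb
Hunk 6: at line 7 remove [wyry,sdgei] add [mpkee,oyqif,trtu] -> 12 lines: rjfh uigkq qovgi ffndi adnv bizr rlbub mpkee oyqif trtu lkgex vhrzb
Hunk 7: at line 7 remove [oyqif] add [fut,wihqa,sfbb] -> 14 lines: rjfh uigkq qovgi ffndi adnv bizr rlbub mpkee fut wihqa sfbb trtu lkgex vhrzb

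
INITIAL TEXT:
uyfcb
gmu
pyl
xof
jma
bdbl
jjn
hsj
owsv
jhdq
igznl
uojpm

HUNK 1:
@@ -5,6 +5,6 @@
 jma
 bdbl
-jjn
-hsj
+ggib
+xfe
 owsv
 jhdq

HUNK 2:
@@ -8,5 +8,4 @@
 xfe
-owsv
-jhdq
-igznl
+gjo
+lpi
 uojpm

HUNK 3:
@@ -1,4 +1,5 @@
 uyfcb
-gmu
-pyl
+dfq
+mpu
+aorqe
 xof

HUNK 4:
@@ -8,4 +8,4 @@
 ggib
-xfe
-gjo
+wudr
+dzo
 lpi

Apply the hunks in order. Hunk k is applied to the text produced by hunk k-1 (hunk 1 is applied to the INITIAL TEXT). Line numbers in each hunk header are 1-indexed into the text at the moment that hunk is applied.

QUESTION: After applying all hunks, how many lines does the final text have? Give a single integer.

Hunk 1: at line 5 remove [jjn,hsj] add [ggib,xfe] -> 12 lines: uyfcb gmu pyl xof jma bdbl ggib xfe owsv jhdq igznl uojpm
Hunk 2: at line 8 remove [owsv,jhdq,igznl] add [gjo,lpi] -> 11 lines: uyfcb gmu pyl xof jma bdbl ggib xfe gjo lpi uojpm
Hunk 3: at line 1 remove [gmu,pyl] add [dfq,mpu,aorqe] -> 12 lines: uyfcb dfq mpu aorqe xof jma bdbl ggib xfe gjo lpi uojpm
Hunk 4: at line 8 remove [xfe,gjo] add [wudr,dzo] -> 12 lines: uyfcb dfq mpu aorqe xof jma bdbl ggib wudr dzo lpi uojpm
Final line count: 12

Answer: 12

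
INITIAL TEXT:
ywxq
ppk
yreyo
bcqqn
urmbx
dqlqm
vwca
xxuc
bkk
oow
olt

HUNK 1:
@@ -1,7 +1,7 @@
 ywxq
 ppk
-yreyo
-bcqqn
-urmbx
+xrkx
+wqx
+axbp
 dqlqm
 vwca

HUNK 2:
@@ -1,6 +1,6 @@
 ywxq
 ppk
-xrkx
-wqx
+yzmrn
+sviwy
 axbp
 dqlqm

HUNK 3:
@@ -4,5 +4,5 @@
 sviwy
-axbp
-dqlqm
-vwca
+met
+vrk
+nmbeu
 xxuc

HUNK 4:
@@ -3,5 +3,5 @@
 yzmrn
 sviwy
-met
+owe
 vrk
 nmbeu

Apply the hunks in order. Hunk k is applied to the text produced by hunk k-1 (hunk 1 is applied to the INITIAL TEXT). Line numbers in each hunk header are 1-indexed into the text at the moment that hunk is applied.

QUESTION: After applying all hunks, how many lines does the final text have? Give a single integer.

Answer: 11

Derivation:
Hunk 1: at line 1 remove [yreyo,bcqqn,urmbx] add [xrkx,wqx,axbp] -> 11 lines: ywxq ppk xrkx wqx axbp dqlqm vwca xxuc bkk oow olt
Hunk 2: at line 1 remove [xrkx,wqx] add [yzmrn,sviwy] -> 11 lines: ywxq ppk yzmrn sviwy axbp dqlqm vwca xxuc bkk oow olt
Hunk 3: at line 4 remove [axbp,dqlqm,vwca] add [met,vrk,nmbeu] -> 11 lines: ywxq ppk yzmrn sviwy met vrk nmbeu xxuc bkk oow olt
Hunk 4: at line 3 remove [met] add [owe] -> 11 lines: ywxq ppk yzmrn sviwy owe vrk nmbeu xxuc bkk oow olt
Final line count: 11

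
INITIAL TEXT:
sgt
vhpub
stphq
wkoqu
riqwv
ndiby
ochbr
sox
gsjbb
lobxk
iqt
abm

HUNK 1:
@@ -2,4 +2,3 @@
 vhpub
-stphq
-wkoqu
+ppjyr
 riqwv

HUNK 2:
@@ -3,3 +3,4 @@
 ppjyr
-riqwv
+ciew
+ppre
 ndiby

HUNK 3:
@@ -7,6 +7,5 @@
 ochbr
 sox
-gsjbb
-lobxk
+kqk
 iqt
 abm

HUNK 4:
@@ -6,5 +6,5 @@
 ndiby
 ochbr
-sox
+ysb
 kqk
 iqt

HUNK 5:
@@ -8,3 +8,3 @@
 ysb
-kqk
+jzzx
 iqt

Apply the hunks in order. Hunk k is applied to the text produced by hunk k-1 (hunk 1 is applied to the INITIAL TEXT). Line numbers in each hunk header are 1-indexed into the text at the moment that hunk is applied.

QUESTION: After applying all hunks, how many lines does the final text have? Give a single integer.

Answer: 11

Derivation:
Hunk 1: at line 2 remove [stphq,wkoqu] add [ppjyr] -> 11 lines: sgt vhpub ppjyr riqwv ndiby ochbr sox gsjbb lobxk iqt abm
Hunk 2: at line 3 remove [riqwv] add [ciew,ppre] -> 12 lines: sgt vhpub ppjyr ciew ppre ndiby ochbr sox gsjbb lobxk iqt abm
Hunk 3: at line 7 remove [gsjbb,lobxk] add [kqk] -> 11 lines: sgt vhpub ppjyr ciew ppre ndiby ochbr sox kqk iqt abm
Hunk 4: at line 6 remove [sox] add [ysb] -> 11 lines: sgt vhpub ppjyr ciew ppre ndiby ochbr ysb kqk iqt abm
Hunk 5: at line 8 remove [kqk] add [jzzx] -> 11 lines: sgt vhpub ppjyr ciew ppre ndiby ochbr ysb jzzx iqt abm
Final line count: 11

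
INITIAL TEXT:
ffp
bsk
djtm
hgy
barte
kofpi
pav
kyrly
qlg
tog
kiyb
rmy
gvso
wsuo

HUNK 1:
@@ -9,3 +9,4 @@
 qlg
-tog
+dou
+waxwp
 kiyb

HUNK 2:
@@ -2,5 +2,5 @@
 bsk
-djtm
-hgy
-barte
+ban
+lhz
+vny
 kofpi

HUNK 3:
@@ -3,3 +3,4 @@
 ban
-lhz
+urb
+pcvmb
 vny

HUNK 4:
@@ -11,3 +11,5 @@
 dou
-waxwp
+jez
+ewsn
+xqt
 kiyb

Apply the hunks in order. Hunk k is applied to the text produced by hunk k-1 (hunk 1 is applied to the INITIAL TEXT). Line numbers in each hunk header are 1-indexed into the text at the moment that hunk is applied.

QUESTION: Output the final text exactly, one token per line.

Hunk 1: at line 9 remove [tog] add [dou,waxwp] -> 15 lines: ffp bsk djtm hgy barte kofpi pav kyrly qlg dou waxwp kiyb rmy gvso wsuo
Hunk 2: at line 2 remove [djtm,hgy,barte] add [ban,lhz,vny] -> 15 lines: ffp bsk ban lhz vny kofpi pav kyrly qlg dou waxwp kiyb rmy gvso wsuo
Hunk 3: at line 3 remove [lhz] add [urb,pcvmb] -> 16 lines: ffp bsk ban urb pcvmb vny kofpi pav kyrly qlg dou waxwp kiyb rmy gvso wsuo
Hunk 4: at line 11 remove [waxwp] add [jez,ewsn,xqt] -> 18 lines: ffp bsk ban urb pcvmb vny kofpi pav kyrly qlg dou jez ewsn xqt kiyb rmy gvso wsuo

Answer: ffp
bsk
ban
urb
pcvmb
vny
kofpi
pav
kyrly
qlg
dou
jez
ewsn
xqt
kiyb
rmy
gvso
wsuo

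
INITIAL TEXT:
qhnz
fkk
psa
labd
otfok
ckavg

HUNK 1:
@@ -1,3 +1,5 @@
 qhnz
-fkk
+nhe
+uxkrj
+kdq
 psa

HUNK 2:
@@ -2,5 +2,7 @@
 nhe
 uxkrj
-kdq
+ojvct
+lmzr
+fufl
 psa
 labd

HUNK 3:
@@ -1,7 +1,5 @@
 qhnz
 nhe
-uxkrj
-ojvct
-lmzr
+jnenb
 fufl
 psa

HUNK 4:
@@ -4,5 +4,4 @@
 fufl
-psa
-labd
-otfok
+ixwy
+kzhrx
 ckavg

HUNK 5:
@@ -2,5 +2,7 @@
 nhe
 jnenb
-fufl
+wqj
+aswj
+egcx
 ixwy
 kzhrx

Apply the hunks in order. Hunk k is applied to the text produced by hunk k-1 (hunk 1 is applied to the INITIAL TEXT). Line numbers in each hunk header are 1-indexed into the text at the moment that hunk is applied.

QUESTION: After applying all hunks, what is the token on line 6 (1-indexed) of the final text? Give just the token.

Answer: egcx

Derivation:
Hunk 1: at line 1 remove [fkk] add [nhe,uxkrj,kdq] -> 8 lines: qhnz nhe uxkrj kdq psa labd otfok ckavg
Hunk 2: at line 2 remove [kdq] add [ojvct,lmzr,fufl] -> 10 lines: qhnz nhe uxkrj ojvct lmzr fufl psa labd otfok ckavg
Hunk 3: at line 1 remove [uxkrj,ojvct,lmzr] add [jnenb] -> 8 lines: qhnz nhe jnenb fufl psa labd otfok ckavg
Hunk 4: at line 4 remove [psa,labd,otfok] add [ixwy,kzhrx] -> 7 lines: qhnz nhe jnenb fufl ixwy kzhrx ckavg
Hunk 5: at line 2 remove [fufl] add [wqj,aswj,egcx] -> 9 lines: qhnz nhe jnenb wqj aswj egcx ixwy kzhrx ckavg
Final line 6: egcx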